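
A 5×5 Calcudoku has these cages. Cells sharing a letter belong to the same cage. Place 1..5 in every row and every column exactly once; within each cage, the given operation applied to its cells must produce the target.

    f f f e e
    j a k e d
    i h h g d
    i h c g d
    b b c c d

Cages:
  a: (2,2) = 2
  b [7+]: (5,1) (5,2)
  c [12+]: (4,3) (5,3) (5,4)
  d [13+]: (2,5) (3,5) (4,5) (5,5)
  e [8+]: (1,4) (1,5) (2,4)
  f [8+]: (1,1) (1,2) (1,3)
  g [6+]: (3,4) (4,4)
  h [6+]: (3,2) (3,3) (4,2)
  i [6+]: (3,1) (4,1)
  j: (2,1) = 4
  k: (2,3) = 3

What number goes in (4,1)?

1

Cage j is a single given cell, leaving (2,1) = 4.
A is a freebie, which forces (2,2) = 2.
Cage k is given, which forces (2,3) = 3.
In row 4, 2 can only go at (4,4), so (4,4) = 2.
Cage g's pair has sum 6, which forces (3,4) = 4.
Cage h has sum 6, leaving (3,3) = 2.
Cage c needs sum 12; hence (5,4) = 3.
The 3 cells of cage e must have sum 8; hence (1,5) = 2.
Row 5 now contains 3; hence (5,1) = 2.
Cage b's pair has sum 7; hence (5,2) = 5.
Row 5 now contains 5, which forces (5,3) = 4.
Row 5 already has 4; hence (5,5) = 1.
Cage f has sum 8, so (1,1) = 3.
Cage f needs sum 8; hence (1,2) = 4.
Cage f needs sum 8, leaving (1,3) = 1.
Row 1 now contains 1; hence (1,4) = 5.
Column 4 now contains 5, leaving (2,4) = 1.
Column 5 already has 1, which forces (2,5) = 5.
Cage d needs sum 13; hence (3,5) = 3.
Column 3 now contains 4; hence (4,3) = 5.
Cage d has sum 13, which forces (4,5) = 4.
Cage i's pair has sum 6, so (3,1) = 5.
Row 3 now contains 3, which forces (3,2) = 1.
Row 4 now contains 5; hence (4,1) = 1.
The 3 cells of cage h must have sum 6, which forces (4,2) = 3.
The full grid is 3 4 1 5 2 / 4 2 3 1 5 / 5 1 2 4 3 / 1 3 5 2 4 / 2 5 4 3 1.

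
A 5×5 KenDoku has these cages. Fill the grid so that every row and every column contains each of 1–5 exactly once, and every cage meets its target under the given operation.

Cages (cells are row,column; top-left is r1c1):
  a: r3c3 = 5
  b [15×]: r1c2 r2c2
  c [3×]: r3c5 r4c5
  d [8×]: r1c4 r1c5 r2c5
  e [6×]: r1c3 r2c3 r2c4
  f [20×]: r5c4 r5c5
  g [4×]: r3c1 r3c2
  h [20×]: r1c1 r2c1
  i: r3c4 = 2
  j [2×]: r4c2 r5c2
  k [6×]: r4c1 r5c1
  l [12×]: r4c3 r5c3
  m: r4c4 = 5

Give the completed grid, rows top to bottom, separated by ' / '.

Cage a is given, leaving r3c3 = 5.
I is a freebie, which forces r3c4 = 2.
M is a freebie, so r4c4 = 5.
5 is placed in column 4; hence r5c4 = 4.
Row 5 now contains 4, so r5c5 = 5.
Column 4 now contains 4, so r1c4 = 1.
1 is placed in column 4; hence r2c4 = 3.
The two cells of cage l must have product 12, so r4c3 = 4.
Row 5 now contains 4, which forces r5c3 = 3.
Cage b's pair has product 15, so r1c2 = 3.
Column 3 already has 3, so r1c3 = 2.
2 is placed in row 1, which forces r1c5 = 4.
3 is placed in row 2, leaving r2c2 = 5.
Cage e needs product 6, so r2c3 = 1.
Column 5 now contains 4, which forces r2c5 = 2.
Cage k's pair has product 6; hence r4c1 = 3.
3 is placed in row 4, so r4c5 = 1.
Row 5 now contains 3; hence r5c1 = 2.
Row 5 now contains 2; hence r5c2 = 1.
4 is placed in row 1, so r1c1 = 5.
5 is placed in row 2; hence r2c1 = 4.
The two cells of cage g must have product 4, which forces r3c1 = 1.
Column 2 already has 1, which forces r3c2 = 4.
Column 5 already has 1, so r3c5 = 3.
Row 4 already has 1, which forces r4c2 = 2.

5 3 2 1 4 / 4 5 1 3 2 / 1 4 5 2 3 / 3 2 4 5 1 / 2 1 3 4 5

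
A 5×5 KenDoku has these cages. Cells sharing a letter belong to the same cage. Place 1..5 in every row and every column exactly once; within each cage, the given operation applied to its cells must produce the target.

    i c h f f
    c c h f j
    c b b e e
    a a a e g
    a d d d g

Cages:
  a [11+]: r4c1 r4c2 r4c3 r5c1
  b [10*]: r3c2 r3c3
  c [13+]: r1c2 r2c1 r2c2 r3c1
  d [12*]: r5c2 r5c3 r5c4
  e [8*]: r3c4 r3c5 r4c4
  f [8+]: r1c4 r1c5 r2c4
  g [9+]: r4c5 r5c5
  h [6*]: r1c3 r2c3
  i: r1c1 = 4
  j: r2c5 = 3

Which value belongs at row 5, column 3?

Cage i is a single given cell, which forces r1c1 = 4.
Cage j is a single given cell, so r2c5 = 3.
Cage h needs two cells with product 6, leaving r1c3 = 3.
Row 2 already has 3, so r2c3 = 2.
2 is placed in column 3; hence r3c3 = 5.
Row 3 already has 5, which forces r3c2 = 2.
The 4 cells of cage c must have sum 13, leaving r2c2 = 4.
2 is placed in row 3; hence r3c1 = 3.
Cage e has product 8, which forces r4c4 = 2.
The 3 cells of cage f must have sum 8; hence r1c5 = 2.
Cage a has sum 11; hence r4c1 = 5.
Row 4 already has 5, so r4c5 = 4.
Column 5 already has 4, leaving r5c5 = 5.
The 4 cells of cage c must have sum 13, leaving r1c2 = 5.
Row 1 now contains 5; hence r1c4 = 1.
Column 1 already has 5, leaving r2c1 = 1.
Column 4 already has 1, leaving r2c4 = 5.
Cage e needs product 8, so r3c4 = 4.
Column 5 already has 4, which forces r3c5 = 1.
Cage a needs sum 11; hence r4c2 = 3.
Row 4 already has 4, so r4c3 = 1.
The 4 cells of cage a must have sum 11, which forces r5c1 = 2.
Column 2 now contains 3, leaving r5c2 = 1.
Column 3 already has 1; hence r5c3 = 4.
Column 4 already has 4; hence r5c4 = 3.
The full grid is 4 5 3 1 2 / 1 4 2 5 3 / 3 2 5 4 1 / 5 3 1 2 4 / 2 1 4 3 5.

4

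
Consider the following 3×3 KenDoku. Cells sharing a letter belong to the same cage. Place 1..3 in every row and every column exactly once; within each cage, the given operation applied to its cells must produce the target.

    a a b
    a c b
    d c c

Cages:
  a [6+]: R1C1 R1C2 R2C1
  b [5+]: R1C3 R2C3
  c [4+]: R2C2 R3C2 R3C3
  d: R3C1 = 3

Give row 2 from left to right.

Cage c has sum 4, so R2C2 = 1.
Cage d is given, leaving R3C1 = 3.
Cage c needs sum 4, which forces R3C2 = 2.
Cage c needs sum 4, which forces R3C3 = 1.
The 3 cells of cage a must have sum 6, which forces R1C1 = 1.
Column 2 already has 2, leaving R1C2 = 3.
3 is placed in row 1; hence R1C3 = 2.
Column 1 now contains 3, leaving R2C1 = 2.
Column 3 now contains 2, which forces R2C3 = 3.
Filled in: 1 3 2 / 2 1 3 / 3 2 1.

2 1 3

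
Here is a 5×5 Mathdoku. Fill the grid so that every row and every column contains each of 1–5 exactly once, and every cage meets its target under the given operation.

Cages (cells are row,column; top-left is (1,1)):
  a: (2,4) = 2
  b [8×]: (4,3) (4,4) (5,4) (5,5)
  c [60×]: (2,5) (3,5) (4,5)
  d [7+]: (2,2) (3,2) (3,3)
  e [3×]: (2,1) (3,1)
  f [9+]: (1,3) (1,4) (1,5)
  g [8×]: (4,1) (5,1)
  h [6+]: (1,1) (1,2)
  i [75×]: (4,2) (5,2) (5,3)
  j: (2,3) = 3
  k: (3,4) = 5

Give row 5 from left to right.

Cage j is given, which forces (2,3) = 3.
Cage a is given, so (2,4) = 2.
Cage k is given, leaving (3,4) = 5.
Cage i has product 75, so (4,2) = 5.
The 3 cells of cage i must have product 75, leaving (5,2) = 3.
Cage i needs product 75, leaving (5,3) = 5.
Row 2 already has 3, which forces (2,1) = 1.
Row 2 now contains 1, so (2,2) = 4.
Cage c needs product 60, leaving (2,5) = 5.
Cage e's pair has product 3, which forces (3,1) = 3.
Row 3 already has 3, so (3,5) = 4.
Column 5 now contains 4, which forces (4,5) = 3.
Cage f needs sum 9, which forces (1,3) = 4.
Cage f needs sum 9, so (1,4) = 3.
Column 5 now contains 3, so (1,5) = 2.
Column 5 already has 2, which forces (5,5) = 1.
Row 1 already has 4, which forces (1,1) = 5.
2 is placed in row 1, so (1,2) = 1.
Column 2 now contains 1, leaving (3,2) = 2.
Row 3 now contains 2; hence (3,3) = 1.
The 4 cells of cage b must have product 8, which forces (4,3) = 2.
Cage b has product 8, which forces (4,4) = 1.
1 is placed in row 5, which forces (5,4) = 4.
Row 4 already has 2, which forces (4,1) = 4.
4 is placed in row 5, so (5,1) = 2.
Filled in: 5 1 4 3 2 / 1 4 3 2 5 / 3 2 1 5 4 / 4 5 2 1 3 / 2 3 5 4 1.

2 3 5 4 1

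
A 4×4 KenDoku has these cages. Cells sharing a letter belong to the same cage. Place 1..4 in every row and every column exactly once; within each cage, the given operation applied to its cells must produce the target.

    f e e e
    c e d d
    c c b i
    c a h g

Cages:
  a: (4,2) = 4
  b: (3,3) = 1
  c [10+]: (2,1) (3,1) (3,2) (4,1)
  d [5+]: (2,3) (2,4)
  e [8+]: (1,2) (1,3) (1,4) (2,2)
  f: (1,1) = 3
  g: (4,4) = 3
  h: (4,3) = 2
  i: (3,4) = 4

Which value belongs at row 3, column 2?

Cage f is a single given cell, which forces (1,1) = 3.
Cage b is given, leaving (3,3) = 1.
Cage i is given; hence (3,4) = 4.
Cage a is a single given cell, so (4,2) = 4.
H is a freebie; hence (4,3) = 2.
Cage g is given; hence (4,4) = 3.
Cage e has sum 8, so (1,2) = 2.
Column 3 now contains 2, so (1,3) = 4.
Cage e needs sum 8, so (1,4) = 1.
Cage c has sum 10; hence (2,1) = 4.
Cage e needs sum 8, so (2,2) = 1.
Column 3 already has 4, which forces (2,3) = 3.
Column 4 already has 1; hence (2,4) = 2.
Row 3 now contains 4, leaving (3,1) = 2.
Cage c needs sum 10, which forces (3,2) = 3.
Row 4 now contains 2, so (4,1) = 1.
Filled in: 3 2 4 1 / 4 1 3 2 / 2 3 1 4 / 1 4 2 3.

3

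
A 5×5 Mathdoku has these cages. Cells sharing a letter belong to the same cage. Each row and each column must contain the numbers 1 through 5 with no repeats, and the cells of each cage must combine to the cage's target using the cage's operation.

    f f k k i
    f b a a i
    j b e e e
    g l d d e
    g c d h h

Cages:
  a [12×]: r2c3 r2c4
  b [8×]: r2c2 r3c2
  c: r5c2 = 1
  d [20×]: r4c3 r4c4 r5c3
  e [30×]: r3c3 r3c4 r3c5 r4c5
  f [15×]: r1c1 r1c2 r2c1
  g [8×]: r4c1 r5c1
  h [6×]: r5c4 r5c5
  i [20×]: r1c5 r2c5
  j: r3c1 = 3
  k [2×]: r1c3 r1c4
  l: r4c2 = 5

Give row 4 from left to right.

2 5 4 1 3

Cage j is a single given cell, so r3c1 = 3.
L is a freebie, leaving r4c2 = 5.
C is a freebie, leaving r5c2 = 1.
1 is placed in column 2, which forces r1c2 = 3.
Cage e needs product 30; hence r4c5 = 3.
Cage d has product 20, which forces r5c3 = 5.
Column 5 already has 3, leaving r5c5 = 2.
Cage g needs two cells with product 8, so r4c1 = 2.
Row 5 now contains 2, so r5c1 = 4.
Row 5 now contains 2, leaving r5c4 = 3.
The two cells of cage a must have product 12; hence r2c3 = 3.
3 is placed in column 4, leaving r2c4 = 4.
Row 2 already has 4; hence r2c5 = 5.
5 is placed in column 5, leaving r3c5 = 1.
Column 4 already has 4, so r4c4 = 1.
Cage f needs product 15, which forces r1c1 = 5.
Cage k needs two cells with product 2, leaving r1c3 = 1.
Column 4 already has 1, so r1c4 = 2.
5 is placed in column 5, so r1c5 = 4.
5 is placed in row 2, which forces r2c1 = 1.
Row 2 already has 4, so r2c2 = 2.
Cage b's pair has product 8, so r3c2 = 4.
Row 3 already has 1, which forces r3c3 = 2.
Cage e needs product 30, so r3c4 = 5.
Row 4 already has 1, so r4c3 = 4.
Completed grid: 5 3 1 2 4 / 1 2 3 4 5 / 3 4 2 5 1 / 2 5 4 1 3 / 4 1 5 3 2.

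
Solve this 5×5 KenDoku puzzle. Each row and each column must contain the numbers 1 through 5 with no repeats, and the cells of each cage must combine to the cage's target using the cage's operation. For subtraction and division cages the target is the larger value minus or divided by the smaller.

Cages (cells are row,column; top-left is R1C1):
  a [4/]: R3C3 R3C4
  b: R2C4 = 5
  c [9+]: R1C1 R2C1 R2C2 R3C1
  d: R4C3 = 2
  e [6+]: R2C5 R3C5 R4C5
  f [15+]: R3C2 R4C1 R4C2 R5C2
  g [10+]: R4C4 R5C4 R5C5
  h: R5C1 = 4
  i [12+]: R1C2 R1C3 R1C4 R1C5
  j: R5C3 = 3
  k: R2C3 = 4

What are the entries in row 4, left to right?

5 4 2 3 1

K is a freebie; hence R2C3 = 4.
B is a freebie, which forces R2C4 = 5.
4 is placed in column 3, so R3C3 = 1.
Row 3 already has 1; hence R3C4 = 4.
Cage d is a single given cell, leaving R4C3 = 2.
H is a freebie, leaving R5C1 = 4.
Cage j is a single given cell, leaving R5C3 = 3.
Column 3 already has 2; hence R1C3 = 5.
Cage g has sum 10, so R4C4 = 3.
3 is placed in row 4, so R4C5 = 1.
The 3 cells of cage g must have sum 10; hence R5C4 = 2.
Cage g needs sum 10, so R5C5 = 5.
Column 4 already has 2, so R1C4 = 1.
The 4 cells of cage f must have sum 15, which forces R3C2 = 5.
3 is placed in row 4, so R4C1 = 5.
3 is placed in row 4; hence R4C2 = 4.
Row 5 now contains 5, so R5C2 = 1.
Column 2 now contains 4, leaving R1C2 = 2.
Cage i has sum 12, leaving R1C5 = 4.
Cage c has sum 9, which forces R2C1 = 1.
Column 2 already has 1, so R2C2 = 3.
Row 2 already has 3, which forces R2C5 = 2.
2 is placed in column 5; hence R3C5 = 3.
2 is placed in row 1, leaving R1C1 = 3.
Row 3 already has 3, leaving R3C1 = 2.
The full grid is 3 2 5 1 4 / 1 3 4 5 2 / 2 5 1 4 3 / 5 4 2 3 1 / 4 1 3 2 5.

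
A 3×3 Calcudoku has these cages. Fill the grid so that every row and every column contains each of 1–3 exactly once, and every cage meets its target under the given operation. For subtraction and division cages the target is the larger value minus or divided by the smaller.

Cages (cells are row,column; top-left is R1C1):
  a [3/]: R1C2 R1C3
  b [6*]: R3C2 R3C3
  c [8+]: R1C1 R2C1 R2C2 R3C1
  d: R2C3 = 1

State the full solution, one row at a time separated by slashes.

2 1 3 / 3 2 1 / 1 3 2

Cage c has sum 8; hence R2C2 = 2.
Cage d is a single given cell, which forces R2C3 = 1.
2 is placed in column 2, leaving R3C2 = 3.
3 is placed in row 3, so R3C3 = 2.
The 4 cells of cage c must have sum 8; hence R1C1 = 2.
Column 2 now contains 3, leaving R1C2 = 1.
1 is placed in column 3, leaving R1C3 = 3.
Row 2 now contains 1, which forces R2C1 = 3.
2 is placed in row 3, leaving R3C1 = 1.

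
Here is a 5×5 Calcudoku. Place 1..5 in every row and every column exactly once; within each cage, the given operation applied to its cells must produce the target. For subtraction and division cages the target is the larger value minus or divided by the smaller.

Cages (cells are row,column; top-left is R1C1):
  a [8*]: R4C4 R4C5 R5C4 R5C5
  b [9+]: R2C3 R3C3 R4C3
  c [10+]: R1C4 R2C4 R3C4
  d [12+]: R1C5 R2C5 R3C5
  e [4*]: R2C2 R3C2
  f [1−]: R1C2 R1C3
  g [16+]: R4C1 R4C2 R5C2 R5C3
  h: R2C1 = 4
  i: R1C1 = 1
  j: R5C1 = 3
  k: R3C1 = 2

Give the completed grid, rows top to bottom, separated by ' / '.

Cage i is a single given cell, which forces R1C1 = 1.
Cage h is given, leaving R2C1 = 4.
Row 2 now contains 4, which forces R2C2 = 1.
K is a freebie, leaving R3C1 = 2.
Column 2 already has 1, so R3C2 = 4.
Cage j is given, leaving R5C1 = 3.
The 3 cells of cage d must have sum 12, leaving R1C5 = 4.
Column 1 already has 3, which forces R4C1 = 5.
Cage g has sum 16, leaving R4C2 = 2.
2 is placed in row 4, which forces R4C5 = 1.
Cage g has sum 16, so R5C2 = 5.
Cage g has sum 16, leaving R5C3 = 4.
1 is placed in column 5; hence R5C5 = 2.
Column 2 now contains 5, which forces R1C2 = 3.
Cage f needs two cells with difference 1; hence R1C3 = 2.
2 is placed in row 1, leaving R1C4 = 5.
Cage b has sum 9; hence R2C3 = 5.
5 is placed in row 2, so R2C5 = 3.
The 3 cells of cage b must have sum 9, leaving R3C3 = 1.
Column 4 now contains 5, which forces R3C4 = 3.
Column 5 already has 3, which forces R3C5 = 5.
4 is placed in column 3, leaving R4C3 = 3.
Row 4 now contains 1, so R4C4 = 4.
Row 5 now contains 2, which forces R5C4 = 1.
Row 2 now contains 3, leaving R2C4 = 2.

1 3 2 5 4 / 4 1 5 2 3 / 2 4 1 3 5 / 5 2 3 4 1 / 3 5 4 1 2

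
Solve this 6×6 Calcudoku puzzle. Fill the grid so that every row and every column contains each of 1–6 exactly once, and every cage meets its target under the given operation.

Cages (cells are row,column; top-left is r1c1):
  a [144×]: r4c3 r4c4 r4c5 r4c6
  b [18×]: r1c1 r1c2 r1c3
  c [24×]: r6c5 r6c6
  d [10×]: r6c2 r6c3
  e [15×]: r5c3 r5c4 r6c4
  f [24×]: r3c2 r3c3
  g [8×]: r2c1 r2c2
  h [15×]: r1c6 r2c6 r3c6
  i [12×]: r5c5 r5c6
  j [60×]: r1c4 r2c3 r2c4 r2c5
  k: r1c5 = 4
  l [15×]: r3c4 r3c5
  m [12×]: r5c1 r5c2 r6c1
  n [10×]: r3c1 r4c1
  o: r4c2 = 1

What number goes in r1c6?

Cage k is a single given cell, which forces r1c5 = 4.
Cage o is given, leaving r4c2 = 1.
Column 5 now contains 4, which forces r6c5 = 6.
6 is placed in row 6, which forces r6c6 = 4.
Cage i's pair has product 12, which forces r5c5 = 2.
Cage i needs two cells with product 12, leaving r5c6 = 6.
Column 5 now contains 2; hence r4c5 = 3.
Cage a has product 144, leaving r4c6 = 2.
Cage n's pair has product 10; hence r3c1 = 2.
Cage l's pair has product 15; hence r3c4 = 3.
Column 5 already has 3; hence r3c5 = 5.
5 is placed in row 3, which forces r3c6 = 1.
Row 4 already has 2, so r4c1 = 5.
2 is placed in column 1, which forces r2c1 = 4.
Cage g's pair has product 8, which forces r2c2 = 2.
Column 5 already has 5, which forces r2c5 = 1.
The 3 cells of cage e must have product 15, which forces r5c3 = 3.
Column 2 now contains 2; hence r6c2 = 5.
Row 6 already has 5, leaving r6c3 = 2.
Row 6 already has 5, which forces r6c4 = 1.
The 4 cells of cage j must have product 60, which forces r1c4 = 2.
Row 5 now contains 3; hence r5c1 = 1.
Row 5 now contains 3, so r5c2 = 4.
Column 4 already has 1, leaving r5c4 = 5.
Row 6 already has 1, so r6c1 = 3.
Column 1 now contains 3, leaving r1c1 = 6.
The 3 cells of cage b must have product 18, leaving r1c2 = 3.
The 3 cells of cage b must have product 18, so r1c3 = 1.
Row 1 now contains 3, leaving r1c6 = 5.
Cage j needs product 60, so r2c3 = 5.
Column 4 now contains 5, which forces r2c4 = 6.
Column 6 already has 5, leaving r2c6 = 3.
4 is placed in column 2; hence r3c2 = 6.
The two cells of cage f must have product 24, which forces r3c3 = 4.
Column 3 already has 4, so r4c3 = 6.
Column 4 already has 6; hence r4c4 = 4.
Filled in: 6 3 1 2 4 5 / 4 2 5 6 1 3 / 2 6 4 3 5 1 / 5 1 6 4 3 2 / 1 4 3 5 2 6 / 3 5 2 1 6 4.

5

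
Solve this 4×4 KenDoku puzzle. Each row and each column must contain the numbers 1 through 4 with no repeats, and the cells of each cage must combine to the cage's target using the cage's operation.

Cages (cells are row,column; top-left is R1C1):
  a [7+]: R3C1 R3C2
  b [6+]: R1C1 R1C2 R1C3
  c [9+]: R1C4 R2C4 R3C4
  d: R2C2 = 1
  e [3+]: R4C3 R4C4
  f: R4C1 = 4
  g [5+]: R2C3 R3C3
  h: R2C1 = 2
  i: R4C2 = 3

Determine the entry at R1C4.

H is a freebie, so R2C1 = 2.
Cage d is given; hence R2C2 = 1.
F is a freebie, so R4C1 = 4.
Cage i is a single given cell, so R4C2 = 3.
Column 2 already has 3; hence R1C2 = 2.
Column 1 now contains 4, leaving R3C1 = 3.
Column 2 already has 3, which forces R3C2 = 4.
Row 3 already has 4; hence R3C4 = 2.
2 is placed in column 4; hence R4C4 = 1.
Column 1 already has 3, leaving R1C1 = 1.
Cage b has sum 6, which forces R1C3 = 3.
Row 1 already has 3; hence R1C4 = 4.
Cage g needs two cells with sum 5; hence R2C3 = 4.
4 is placed in column 4; hence R2C4 = 3.
2 is placed in row 3, so R3C3 = 1.
1 is placed in row 4; hence R4C3 = 2.
Filled in: 1 2 3 4 / 2 1 4 3 / 3 4 1 2 / 4 3 2 1.

4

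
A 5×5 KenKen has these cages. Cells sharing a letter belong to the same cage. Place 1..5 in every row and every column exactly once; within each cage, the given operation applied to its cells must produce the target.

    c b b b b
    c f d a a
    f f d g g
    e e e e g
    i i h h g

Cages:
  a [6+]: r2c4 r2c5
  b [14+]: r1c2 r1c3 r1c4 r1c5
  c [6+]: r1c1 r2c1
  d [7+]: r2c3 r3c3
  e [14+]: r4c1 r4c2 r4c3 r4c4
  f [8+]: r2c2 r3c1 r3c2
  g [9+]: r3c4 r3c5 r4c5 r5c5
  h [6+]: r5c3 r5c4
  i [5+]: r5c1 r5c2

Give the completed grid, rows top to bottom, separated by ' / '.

1 4 2 3 5 / 5 1 3 4 2 / 2 5 4 1 3 / 4 3 5 2 1 / 3 2 1 5 4

In row 1, 1 can only go at r1c1, so r1c1 = 1.
Cage c's pair has sum 6, which forces r2c1 = 5.
The only place for 1 in row 2 is r2c2.
The only place for 3 in row 2 is r2c3.
Cage d needs two cells with sum 7; hence r3c3 = 4.
The 3 cells of cage f must have sum 8, so r3c1 = 2.
Cage f has sum 8, leaving r3c2 = 5.
2 is placed in column 1, which forces r5c1 = 3.
Row 5 now contains 3, so r5c2 = 2.
Cage g needs sum 9, so r3c4 = 1.
Cage g needs sum 9, leaving r3c5 = 3.
Column 1 now contains 3; hence r4c1 = 4.
Cage e needs sum 14, which forces r4c2 = 3.
Row 4 already has 4; hence r4c5 = 1.
Column 4 already has 1, which forces r5c4 = 5.
Column 5 now contains 1, so r5c5 = 4.
Column 2 already has 3, so r1c2 = 4.
Cage b has sum 14, leaving r1c4 = 3.
The two cells of cage a must have sum 6, so r2c4 = 4.
4 is placed in column 5, leaving r2c5 = 2.
Cage e has sum 14, which forces r4c3 = 5.
Column 4 now contains 5, leaving r4c4 = 2.
Row 5 already has 5, so r5c3 = 1.
Column 3 now contains 5, so r1c3 = 2.
Column 5 already has 2; hence r1c5 = 5.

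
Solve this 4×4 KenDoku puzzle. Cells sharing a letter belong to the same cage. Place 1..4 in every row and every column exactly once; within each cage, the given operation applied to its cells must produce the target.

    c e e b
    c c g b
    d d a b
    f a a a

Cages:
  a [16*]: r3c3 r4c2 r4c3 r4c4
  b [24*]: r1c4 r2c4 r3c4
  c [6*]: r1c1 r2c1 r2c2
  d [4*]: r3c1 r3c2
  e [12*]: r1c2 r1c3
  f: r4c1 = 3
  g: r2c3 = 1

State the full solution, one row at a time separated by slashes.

Cage g is given; hence r2c3 = 1.
The 4 cells of cage a must have product 16; hence r3c3 = 2.
F is a freebie, which forces r4c1 = 3.
Column 3 already has 1, which forces r4c3 = 4.
Cage c has product 6, leaving r1c1 = 1.
Cage e's pair has product 12; hence r1c2 = 4.
Column 3 now contains 4, which forces r1c3 = 3.
Row 1 now contains 3; hence r1c4 = 2.
Column 1 already has 3, which forces r2c1 = 2.
Cage c has product 6, which forces r2c2 = 3.
Row 2 already has 3, leaving r2c4 = 4.
Column 1 now contains 1, so r3c1 = 4.
Column 2 now contains 4, which forces r3c2 = 1.
Column 4 now contains 4, which forces r3c4 = 3.
1 is placed in column 2, leaving r4c2 = 2.
Column 4 now contains 2, so r4c4 = 1.

1 4 3 2 / 2 3 1 4 / 4 1 2 3 / 3 2 4 1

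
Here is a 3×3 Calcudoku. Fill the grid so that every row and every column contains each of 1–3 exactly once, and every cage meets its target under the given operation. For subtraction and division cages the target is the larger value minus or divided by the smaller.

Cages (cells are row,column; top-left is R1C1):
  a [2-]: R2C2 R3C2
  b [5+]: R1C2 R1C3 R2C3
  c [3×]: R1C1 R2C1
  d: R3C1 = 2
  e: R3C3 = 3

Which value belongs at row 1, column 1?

3

Cage d is given; hence R3C1 = 2.
Cage e is a single given cell, which forces R3C3 = 3.
The 3 cells of cage b must have sum 5, which forces R1C2 = 2.
Column 3 already has 3, leaving R1C3 = 1.
The two cells of cage a must have difference 2; hence R2C2 = 3.
Cage b needs sum 5; hence R2C3 = 2.
3 is placed in row 3, leaving R3C2 = 1.
Row 1 already has 1; hence R1C1 = 3.
Row 2 already has 3, which forces R2C1 = 1.
The full grid is 3 2 1 / 1 3 2 / 2 1 3.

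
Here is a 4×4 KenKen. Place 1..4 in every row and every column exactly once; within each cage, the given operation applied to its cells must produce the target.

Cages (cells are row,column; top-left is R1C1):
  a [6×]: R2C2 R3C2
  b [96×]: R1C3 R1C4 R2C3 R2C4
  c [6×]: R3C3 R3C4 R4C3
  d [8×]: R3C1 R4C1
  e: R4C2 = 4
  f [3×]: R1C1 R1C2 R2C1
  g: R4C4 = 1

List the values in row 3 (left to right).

The 3 cells of cage f must have product 3, so R1C1 = 3.
Cage f has product 3, leaving R1C2 = 1.
The 3 cells of cage f must have product 3, so R2C1 = 1.
Cage e is given; hence R4C2 = 4.
Cage g is given; hence R4C4 = 1.
Cage d needs two cells with product 8; hence R3C1 = 4.
Cage c needs product 6; hence R3C3 = 1.
Row 4 already has 4, leaving R4C1 = 2.
2 is placed in row 4, which forces R4C3 = 3.
Cage b needs product 96; hence R1C3 = 2.
Cage b has product 96, leaving R1C4 = 4.
Column 3 now contains 3, so R2C3 = 4.
The 4 cells of cage b must have product 96, so R2C4 = 3.
The 3 cells of cage c must have product 6, so R3C4 = 2.
3 is placed in row 2; hence R2C2 = 2.
Row 3 already has 2, so R3C2 = 3.
Completed grid: 3 1 2 4 / 1 2 4 3 / 4 3 1 2 / 2 4 3 1.

4 3 1 2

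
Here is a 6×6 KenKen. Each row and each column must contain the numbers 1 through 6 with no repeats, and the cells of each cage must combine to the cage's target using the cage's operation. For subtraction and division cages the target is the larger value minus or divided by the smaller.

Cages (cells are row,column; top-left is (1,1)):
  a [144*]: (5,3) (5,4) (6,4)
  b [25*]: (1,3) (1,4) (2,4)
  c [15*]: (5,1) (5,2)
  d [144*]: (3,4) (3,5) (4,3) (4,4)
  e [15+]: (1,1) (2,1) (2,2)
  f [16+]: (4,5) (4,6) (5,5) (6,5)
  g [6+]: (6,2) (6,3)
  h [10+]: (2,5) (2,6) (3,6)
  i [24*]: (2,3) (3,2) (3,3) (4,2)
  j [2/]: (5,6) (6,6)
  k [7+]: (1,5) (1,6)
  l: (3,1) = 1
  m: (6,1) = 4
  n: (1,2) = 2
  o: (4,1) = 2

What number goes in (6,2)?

5

N is a freebie, leaving (1,2) = 2.
Cage b needs product 25, which forces (1,3) = 5.
Cage b has product 25; hence (1,4) = 1.
The 3 cells of cage b must have product 25, so (2,4) = 5.
L is a freebie, leaving (3,1) = 1.
Cage o is a single given cell, which forces (4,1) = 2.
Cage a needs product 144; hence (5,3) = 6.
Cage a needs product 144, which forces (5,4) = 4.
Cage m is a single given cell, so (6,1) = 4.
Cage a has product 144, so (6,4) = 6.
Column 1 now contains 4, which forces (1,1) = 6.
The 3 cells of cage e must have sum 15, so (2,1) = 3.
The 3 cells of cage e must have sum 15, so (2,2) = 6.
Cage d has product 144, leaving (3,4) = 2.
The 4 cells of cage d must have product 144, leaving (3,5) = 6.
Cage d needs product 144; hence (4,3) = 4.
Column 4 already has 6, so (4,4) = 3.
Row 4 already has 3, so (4,5) = 5.
Row 4 already has 5, so (4,6) = 6.
Column 1 now contains 3, so (5,1) = 5.
Row 5 now contains 5, so (5,2) = 3.
The two cells of cage g must have sum 6, so (6,2) = 5.
Cage g's pair has sum 6, leaving (6,3) = 1.
Row 6 already has 1, which forces (6,6) = 2.
1 is placed in column 3; hence (2,3) = 2.
Column 2 now contains 3, leaving (3,2) = 4.
Column 3 now contains 4; hence (3,3) = 3.
Cage h needs sum 10; hence (3,6) = 5.
Row 4 already has 3, which forces (4,2) = 1.
The 4 cells of cage f must have sum 16; hence (5,5) = 2.
2 is placed in column 6, which forces (5,6) = 1.
Row 6 already has 2; hence (6,5) = 3.
Column 5 now contains 3; hence (1,5) = 4.
The two cells of cage k must have sum 7, so (1,6) = 3.
Cage h needs sum 10, so (2,5) = 1.
Column 6 now contains 1; hence (2,6) = 4.
Filled in: 6 2 5 1 4 3 / 3 6 2 5 1 4 / 1 4 3 2 6 5 / 2 1 4 3 5 6 / 5 3 6 4 2 1 / 4 5 1 6 3 2.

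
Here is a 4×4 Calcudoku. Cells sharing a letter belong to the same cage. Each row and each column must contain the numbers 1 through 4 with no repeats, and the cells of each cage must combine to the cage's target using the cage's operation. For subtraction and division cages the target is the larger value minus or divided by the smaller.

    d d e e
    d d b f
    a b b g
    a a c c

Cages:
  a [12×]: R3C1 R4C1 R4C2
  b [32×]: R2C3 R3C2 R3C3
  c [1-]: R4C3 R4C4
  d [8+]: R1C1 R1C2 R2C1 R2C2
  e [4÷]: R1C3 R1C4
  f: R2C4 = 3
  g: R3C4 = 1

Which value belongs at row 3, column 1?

3

The 3 cells of cage b must have product 32, which forces R2C3 = 4.
Cage f is given, so R2C4 = 3.
The 3 cells of cage b must have product 32; hence R3C2 = 4.
Cage b has product 32; hence R3C3 = 2.
G is a freebie; hence R3C4 = 1.
Column 3 already has 4, which forces R1C3 = 1.
1 is placed in column 4; hence R1C4 = 4.
Row 3 now contains 1; hence R3C1 = 3.
The 3 cells of cage a must have product 12, so R4C1 = 4.
The 3 cells of cage a must have product 12, so R4C2 = 1.
1 is placed in column 3; hence R4C3 = 3.
Column 4 now contains 4, so R4C4 = 2.
Column 1 already has 3, leaving R1C1 = 2.
Cage d needs sum 8, which forces R1C2 = 3.
The 4 cells of cage d must have sum 8, so R2C1 = 1.
1 is placed in column 2; hence R2C2 = 2.
Filled in: 2 3 1 4 / 1 2 4 3 / 3 4 2 1 / 4 1 3 2.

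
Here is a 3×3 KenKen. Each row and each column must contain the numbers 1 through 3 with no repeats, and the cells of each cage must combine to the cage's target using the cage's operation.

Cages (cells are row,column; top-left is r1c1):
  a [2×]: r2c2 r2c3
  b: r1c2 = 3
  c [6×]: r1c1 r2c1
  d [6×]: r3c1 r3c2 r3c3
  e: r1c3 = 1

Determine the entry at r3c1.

Cage b is given, which forces r1c2 = 3.
Cage e is a single given cell, so r1c3 = 1.
1 is placed in column 3, so r2c3 = 2.
2 is placed in column 3, which forces r3c3 = 3.
3 is placed in row 1, leaving r1c1 = 2.
2 is placed in row 2, so r2c1 = 3.
2 is placed in row 2, leaving r2c2 = 1.
Column 1 already has 2, which forces r3c1 = 1.
1 is placed in column 2, leaving r3c2 = 2.
The full grid is 2 3 1 / 3 1 2 / 1 2 3.

1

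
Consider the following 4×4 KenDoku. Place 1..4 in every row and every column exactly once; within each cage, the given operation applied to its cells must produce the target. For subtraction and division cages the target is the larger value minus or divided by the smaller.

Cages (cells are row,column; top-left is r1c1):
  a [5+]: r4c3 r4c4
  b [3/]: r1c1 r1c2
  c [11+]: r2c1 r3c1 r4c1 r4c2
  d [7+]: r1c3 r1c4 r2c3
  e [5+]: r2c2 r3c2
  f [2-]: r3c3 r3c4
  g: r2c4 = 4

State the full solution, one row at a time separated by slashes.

G is a freebie, which forces r2c4 = 4.
Row 1 needs a 2, and only r1c4 is open for it.
The only place for 4 in row 1 is r1c3.
Cage d has sum 7, which forces r2c3 = 1.
1 is placed in column 3, so r3c3 = 3.
Row 3 already has 3; hence r3c4 = 1.
4 is placed in column 3, so r4c3 = 2.
Cage a's pair has sum 5; hence r4c4 = 3.
Cage c has sum 11; hence r2c1 = 2.
The two cells of cage e must have sum 5, leaving r2c2 = 3.
Cage c needs sum 11, so r3c1 = 4.
Cage e needs two cells with sum 5, leaving r3c2 = 2.
The 4 cells of cage c must have sum 11, leaving r4c1 = 1.
3 is placed in row 4, so r4c2 = 4.
Column 1 now contains 1, so r1c1 = 3.
Column 2 now contains 3, which forces r1c2 = 1.

3 1 4 2 / 2 3 1 4 / 4 2 3 1 / 1 4 2 3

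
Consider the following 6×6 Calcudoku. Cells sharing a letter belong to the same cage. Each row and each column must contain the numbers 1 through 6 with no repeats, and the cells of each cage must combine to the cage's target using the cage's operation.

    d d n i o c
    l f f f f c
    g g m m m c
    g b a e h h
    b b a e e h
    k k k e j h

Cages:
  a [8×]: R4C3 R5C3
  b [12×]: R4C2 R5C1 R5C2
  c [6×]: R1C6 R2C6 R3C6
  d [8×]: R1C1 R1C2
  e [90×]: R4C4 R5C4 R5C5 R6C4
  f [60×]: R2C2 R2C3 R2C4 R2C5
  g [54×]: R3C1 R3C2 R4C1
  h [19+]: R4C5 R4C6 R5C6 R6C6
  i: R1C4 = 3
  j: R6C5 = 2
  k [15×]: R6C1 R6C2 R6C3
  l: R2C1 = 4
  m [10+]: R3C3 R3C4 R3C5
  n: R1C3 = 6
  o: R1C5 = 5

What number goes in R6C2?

N is a freebie; hence R1C3 = 6.
Cage i is a single given cell, so R1C4 = 3.
Cage o is given, so R1C5 = 5.
Cage l is given, leaving R2C1 = 4.
The 3 cells of cage g must have product 54, leaving R3C1 = 6.
The 3 cells of cage g must have product 54, so R3C2 = 3.
Cage g has product 54; hence R4C1 = 3.
Cage j is given, which forces R6C5 = 2.
4 is placed in column 1; hence R1C1 = 2.
Cage d needs two cells with product 8, so R1C2 = 4.
2 is placed in row 1, leaving R1C6 = 1.
Cage c has product 6, leaving R2C6 = 3.
1 is placed in column 6; hence R3C6 = 2.
2 is placed in column 1, leaving R5C1 = 1.
The 4 cells of cage e must have product 90, leaving R5C5 = 3.
Column 1 now contains 1, leaving R6C1 = 5.
5 is placed in row 6; hence R6C2 = 1.
The 3 cells of cage k must have product 15; hence R6C3 = 3.
Row 6 already has 1, which forces R6C4 = 6.
Row 6 already has 6; hence R6C6 = 4.
Cage e has product 90, leaving R4C4 = 1.
Cage h has sum 19, which forces R4C5 = 4.
6 is placed in column 4; hence R5C4 = 5.
Row 5 now contains 5, which forces R5C6 = 6.
Column 4 now contains 5, leaving R2C4 = 2.
Cage m has sum 10, which forces R3C3 = 5.
Column 4 now contains 5, which forces R3C4 = 4.
Column 5 already has 4, which forces R3C5 = 1.
Cage b has product 12, leaving R4C2 = 6.
Row 4 already has 4, which forces R4C3 = 2.
6 is placed in column 6; hence R4C6 = 5.
Row 5 now contains 6, which forces R5C2 = 2.
Cage a needs two cells with product 8; hence R5C3 = 4.
6 is placed in column 2, leaving R2C2 = 5.
Column 3 now contains 5, which forces R2C3 = 1.
Column 5 already has 1; hence R2C5 = 6.
The full grid is 2 4 6 3 5 1 / 4 5 1 2 6 3 / 6 3 5 4 1 2 / 3 6 2 1 4 5 / 1 2 4 5 3 6 / 5 1 3 6 2 4.

1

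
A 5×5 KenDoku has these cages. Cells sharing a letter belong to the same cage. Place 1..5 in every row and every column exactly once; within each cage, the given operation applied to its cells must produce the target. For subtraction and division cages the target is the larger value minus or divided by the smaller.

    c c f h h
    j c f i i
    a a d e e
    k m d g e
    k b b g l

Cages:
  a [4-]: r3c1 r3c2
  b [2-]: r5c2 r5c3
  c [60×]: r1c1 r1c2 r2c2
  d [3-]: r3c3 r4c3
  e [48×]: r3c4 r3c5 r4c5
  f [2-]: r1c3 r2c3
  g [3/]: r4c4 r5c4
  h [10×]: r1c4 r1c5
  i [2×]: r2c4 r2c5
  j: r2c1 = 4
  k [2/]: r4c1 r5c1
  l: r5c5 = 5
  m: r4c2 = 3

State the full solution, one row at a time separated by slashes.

J is a freebie, so r2c1 = 4.
Cage e needs product 48, so r3c4 = 4.
The 3 cells of cage e must have product 48, leaving r3c5 = 3.
M is a freebie, leaving r4c2 = 3.
Row 4 now contains 3, leaving r4c4 = 1.
Cage e needs product 48, leaving r4c5 = 4.
1 is placed in column 4, leaving r5c4 = 3.
L is a freebie, leaving r5c5 = 5.
Cage c has product 60, which forces r1c1 = 3.
The 3 cells of cage c must have product 60, which forces r1c2 = 4.
Cage h's pair has product 10, leaving r1c4 = 5.
5 is placed in column 5, leaving r1c5 = 2.
Column 2 already has 3; hence r2c2 = 5.
1 is placed in column 4, so r2c4 = 2.
The two cells of cage i must have product 2, leaving r2c5 = 1.
Column 2 now contains 5; hence r3c2 = 1.
1 is placed in row 4, leaving r4c1 = 2.
Row 4 already has 2, so r4c3 = 5.
The two cells of cage k must have quotient 2, so r5c1 = 1.
Column 2 already has 4; hence r5c2 = 2.
2 is placed in row 5, which forces r5c3 = 4.
Row 1 now contains 5, so r1c3 = 1.
Row 2 now contains 1; hence r2c3 = 3.
1 is placed in row 3; hence r3c1 = 5.
5 is placed in column 3, leaving r3c3 = 2.

3 4 1 5 2 / 4 5 3 2 1 / 5 1 2 4 3 / 2 3 5 1 4 / 1 2 4 3 5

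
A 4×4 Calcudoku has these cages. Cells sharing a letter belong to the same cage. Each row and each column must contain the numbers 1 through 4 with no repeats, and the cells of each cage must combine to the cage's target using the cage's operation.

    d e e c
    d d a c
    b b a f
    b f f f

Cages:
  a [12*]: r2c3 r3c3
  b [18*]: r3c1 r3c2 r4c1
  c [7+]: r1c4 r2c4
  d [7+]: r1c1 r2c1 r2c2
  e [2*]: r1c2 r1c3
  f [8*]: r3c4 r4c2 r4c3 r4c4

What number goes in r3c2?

The 3 cells of cage b must have product 18, leaving r3c1 = 2.
The 3 cells of cage b must have product 18; hence r3c2 = 3.
Row 3 already has 3, which forces r3c3 = 4.
The 4 cells of cage f must have product 8, leaving r3c4 = 1.
Cage b needs product 18, which forces r4c1 = 3.
The 3 cells of cage d must have sum 7, so r2c2 = 2.
Column 3 now contains 4, leaving r2c3 = 3.
3 is placed in row 2, which forces r2c4 = 4.
Column 4 already has 4; hence r4c4 = 2.
Cage d needs sum 7, leaving r1c1 = 4.
2 is placed in column 2, leaving r1c2 = 1.
Cage e's pair has product 2; hence r1c3 = 2.
Column 4 already has 4, so r1c4 = 3.
Row 2 already has 4, so r2c1 = 1.
Cage f has product 8, so r4c2 = 4.
2 is placed in row 4, which forces r4c3 = 1.
Filled in: 4 1 2 3 / 1 2 3 4 / 2 3 4 1 / 3 4 1 2.

3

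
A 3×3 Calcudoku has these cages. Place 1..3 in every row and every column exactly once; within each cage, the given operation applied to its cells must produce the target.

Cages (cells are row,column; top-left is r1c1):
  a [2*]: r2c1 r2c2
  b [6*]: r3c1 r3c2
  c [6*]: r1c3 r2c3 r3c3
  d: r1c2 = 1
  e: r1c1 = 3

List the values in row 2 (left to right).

1 2 3

Cage e is a single given cell, leaving r1c1 = 3.
D is a freebie, leaving r1c2 = 1.
Row 1 now contains 1, leaving r1c3 = 2.
1 is placed in column 2, leaving r2c2 = 2.
Column 1 already has 3, leaving r3c1 = 2.
Column 2 already has 2, which forces r3c2 = 3.
3 is placed in row 3, so r3c3 = 1.
2 is placed in row 2, so r2c1 = 1.
Column 3 already has 1, so r2c3 = 3.
The full grid is 3 1 2 / 1 2 3 / 2 3 1.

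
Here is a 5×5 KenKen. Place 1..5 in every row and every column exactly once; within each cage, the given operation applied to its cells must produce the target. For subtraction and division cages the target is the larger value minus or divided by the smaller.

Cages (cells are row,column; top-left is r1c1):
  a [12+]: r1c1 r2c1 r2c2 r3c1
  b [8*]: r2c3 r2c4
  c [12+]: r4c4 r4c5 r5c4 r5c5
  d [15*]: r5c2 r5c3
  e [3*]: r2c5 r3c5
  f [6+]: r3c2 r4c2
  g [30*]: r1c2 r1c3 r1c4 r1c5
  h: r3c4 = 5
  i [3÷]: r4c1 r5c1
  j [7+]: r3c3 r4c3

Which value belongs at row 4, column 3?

Cage h is a single given cell, which forces r3c4 = 5.
The only place for 4 in row 1 is r1c1.
The only place for 5 in column 1 is r2c1.
Row 2 needs a 3, and only r2c5 is open for it.
Column 5 already has 3, so r3c5 = 1.
Cage a needs sum 12; hence r2c2 = 1.
Row 3 now contains 1; hence r3c1 = 2.
Row 3 already has 2, leaving r3c2 = 4.
Row 3 now contains 4, so r3c3 = 3.
4 is placed in column 2, leaving r4c2 = 2.
Column 3 now contains 3; hence r5c3 = 5.
5 is placed in column 3; hence r4c3 = 4.
Row 4 already has 4, so r4c4 = 1.
The 4 cells of cage c must have sum 12, which forces r4c5 = 5.
5 is placed in row 5; hence r5c2 = 3.
3 is placed in column 2, which forces r1c2 = 5.
Cage g needs product 30, so r1c3 = 1.
The 4 cells of cage g must have product 30; hence r1c4 = 3.
Column 5 already has 5; hence r1c5 = 2.
Column 3 now contains 4; hence r2c3 = 2.
Cage b needs two cells with product 8, so r2c4 = 4.
Row 4 already has 1; hence r4c1 = 3.
Row 5 now contains 3, which forces r5c1 = 1.
Column 4 already has 4; hence r5c4 = 2.
Column 5 now contains 2, which forces r5c5 = 4.
The full grid is 4 5 1 3 2 / 5 1 2 4 3 / 2 4 3 5 1 / 3 2 4 1 5 / 1 3 5 2 4.

4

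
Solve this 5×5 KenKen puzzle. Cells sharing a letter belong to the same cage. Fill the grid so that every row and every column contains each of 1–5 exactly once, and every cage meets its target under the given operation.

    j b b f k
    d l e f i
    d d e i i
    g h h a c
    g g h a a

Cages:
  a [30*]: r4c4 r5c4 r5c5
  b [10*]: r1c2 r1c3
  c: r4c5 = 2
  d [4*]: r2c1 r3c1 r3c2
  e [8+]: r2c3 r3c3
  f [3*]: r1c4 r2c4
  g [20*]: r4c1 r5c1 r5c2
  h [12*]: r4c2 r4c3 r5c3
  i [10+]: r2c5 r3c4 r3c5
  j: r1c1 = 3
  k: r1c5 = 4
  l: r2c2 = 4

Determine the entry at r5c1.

Cage j is given, leaving r1c1 = 3.
Row 1 already has 3; hence r1c4 = 1.
K is a freebie, which forces r1c5 = 4.
L is a freebie, which forces r2c2 = 4.
Column 4 already has 1; hence r2c4 = 3.
Cage c is a single given cell; hence r4c5 = 2.
3 is placed in row 2, which forces r2c3 = 5.
Row 2 now contains 5; hence r2c5 = 1.
Cage e's pair has sum 8; hence r3c3 = 3.
Row 3 already has 3, leaving r3c5 = 5.
Row 4 already has 2, which forces r4c4 = 5.
Cage a has product 30, which forces r5c4 = 2.
The 3 cells of cage a must have product 30; hence r5c5 = 3.
The two cells of cage b must have product 10, leaving r1c2 = 5.
5 is placed in column 3; hence r1c3 = 2.
Row 2 already has 1, so r2c1 = 2.
The 3 cells of cage d must have product 4, so r3c1 = 1.
The 3 cells of cage d must have product 4, which forces r3c2 = 2.
2 is placed in column 4, which forces r3c4 = 4.
Column 1 already has 1, which forces r4c1 = 4.
The 3 cells of cage h must have product 12, so r4c2 = 3.
Row 4 now contains 4, leaving r4c3 = 1.
4 is placed in column 1; hence r5c1 = 5.
Column 2 already has 5, which forces r5c2 = 1.
1 is placed in column 3, leaving r5c3 = 4.
Completed grid: 3 5 2 1 4 / 2 4 5 3 1 / 1 2 3 4 5 / 4 3 1 5 2 / 5 1 4 2 3.

5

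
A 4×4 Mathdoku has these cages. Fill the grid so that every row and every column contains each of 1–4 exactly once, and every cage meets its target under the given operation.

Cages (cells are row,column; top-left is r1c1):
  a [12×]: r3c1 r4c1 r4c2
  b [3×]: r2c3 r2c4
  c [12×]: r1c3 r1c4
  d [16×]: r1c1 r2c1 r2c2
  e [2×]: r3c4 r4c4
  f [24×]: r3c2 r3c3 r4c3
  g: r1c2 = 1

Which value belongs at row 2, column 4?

3

Cage g is a single given cell, so r1c2 = 1.
The only place for 2 in row 1 is r1c1.
Cage d has product 16, leaving r2c1 = 4.
Cage d has product 16, leaving r2c2 = 2.
Cage a needs product 12, which forces r4c2 = 4.
4 is placed in column 2, leaving r3c2 = 3.
The 3 cells of cage f must have product 24; hence r3c3 = 4.
Cage f has product 24; hence r4c3 = 2.
Row 4 already has 2, leaving r4c4 = 1.
Column 3 now contains 4, leaving r1c3 = 3.
The two cells of cage c must have product 12; hence r1c4 = 4.
The two cells of cage b must have product 3; hence r2c3 = 1.
Column 4 already has 1, which forces r2c4 = 3.
Row 3 now contains 3, so r3c1 = 1.
Column 4 already has 1; hence r3c4 = 2.
1 is placed in row 4, so r4c1 = 3.
Filled in: 2 1 3 4 / 4 2 1 3 / 1 3 4 2 / 3 4 2 1.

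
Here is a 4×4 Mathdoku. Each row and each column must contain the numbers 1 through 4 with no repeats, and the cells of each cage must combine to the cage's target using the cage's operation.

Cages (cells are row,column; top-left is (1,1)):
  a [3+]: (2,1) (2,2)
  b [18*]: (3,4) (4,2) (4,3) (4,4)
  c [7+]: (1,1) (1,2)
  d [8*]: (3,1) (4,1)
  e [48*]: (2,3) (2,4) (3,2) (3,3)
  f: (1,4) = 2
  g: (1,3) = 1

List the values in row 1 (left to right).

3 4 1 2

Cage g is given, so (1,3) = 1.
Cage f is a single given cell, so (1,4) = 2.
The 4 cells of cage b must have product 18, so (3,4) = 3.
Column 4 already has 2, so (4,4) = 1.
The 4 cells of cage e must have product 48; hence (2,3) = 3.
1 is placed in column 4, leaving (2,4) = 4.
Cage e needs product 48, which forces (3,2) = 1.
Cage e needs product 48, so (3,3) = 4.
3 is placed in column 3, so (4,3) = 2.
Cage a's pair has sum 3; hence (2,1) = 1.
Column 2 now contains 1, leaving (2,2) = 2.
4 is placed in row 3, leaving (3,1) = 2.
Row 4 now contains 2, which forces (4,1) = 4.
Row 4 now contains 2; hence (4,2) = 3.
4 is placed in column 1, so (1,1) = 3.
3 is placed in column 2, so (1,2) = 4.
Completed grid: 3 4 1 2 / 1 2 3 4 / 2 1 4 3 / 4 3 2 1.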